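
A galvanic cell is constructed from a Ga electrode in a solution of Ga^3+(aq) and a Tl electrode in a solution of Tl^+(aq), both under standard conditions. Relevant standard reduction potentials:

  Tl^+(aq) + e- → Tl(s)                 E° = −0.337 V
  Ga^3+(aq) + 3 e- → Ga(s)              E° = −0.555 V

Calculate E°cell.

The Tl⁺/Tl couple has the higher E°, so Tl ion is reduced (cathode) and Ga is oxidized (anode).
E°cell = E°(cathode) − E°(anode) = −0.337 − (−0.555) = +0.218 V.

+0.218 V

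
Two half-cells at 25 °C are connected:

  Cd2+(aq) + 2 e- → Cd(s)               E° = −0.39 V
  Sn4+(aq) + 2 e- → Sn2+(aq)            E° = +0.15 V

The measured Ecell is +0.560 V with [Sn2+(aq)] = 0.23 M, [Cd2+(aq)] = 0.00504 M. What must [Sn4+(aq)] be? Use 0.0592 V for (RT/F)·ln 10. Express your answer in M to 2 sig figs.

0.0055 M

Sn⁴⁺/Sn²⁺ is the cathode (higher E°); E°cell = +0.15 − (−0.39) = +0.54 V with n = 2.
From the Nernst equation, log Q = n(E° − E)/0.0592 = 2·(+0.54 − (+0.560))/0.0592 = −0.676.
Balancing electrons gives Sn4+(aq) + Cd(s) → Sn2+(aq) + Cd2+(aq); thus Q = ([Sn2+(aq)]·[Cd2+(aq)]) / [Sn4+(aq)].
Solving for the unknown gives log [Sn4+(aq)] = −2.260, so [Sn4+(aq)] ≈ 0.0055 M.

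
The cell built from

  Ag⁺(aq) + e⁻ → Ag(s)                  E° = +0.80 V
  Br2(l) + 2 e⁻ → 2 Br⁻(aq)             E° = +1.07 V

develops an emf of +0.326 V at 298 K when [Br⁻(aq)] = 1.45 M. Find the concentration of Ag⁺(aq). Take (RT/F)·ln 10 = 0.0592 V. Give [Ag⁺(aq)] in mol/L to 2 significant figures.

Br₂/Br⁻ is the cathode (higher E°); E°cell = +1.07 − (+0.80) = +0.27 V with n = 2.
Rearranging E = E° − (0.0592/n)·log Q gives log Q = 2(+0.27 − (+0.326))/0.0592 = −1.892.
Balancing electrons gives Br2(l) + 2 Ag(s) → 2 Br⁻(aq) + 2 Ag⁺(aq); thus Q = [Br⁻(aq)]^2·[Ag⁺(aq)]^2.
Substituting the known concentrations and solving, log [Ag⁺(aq)] = −1.107 and [Ag⁺(aq)] = 0.078 M.

0.078 M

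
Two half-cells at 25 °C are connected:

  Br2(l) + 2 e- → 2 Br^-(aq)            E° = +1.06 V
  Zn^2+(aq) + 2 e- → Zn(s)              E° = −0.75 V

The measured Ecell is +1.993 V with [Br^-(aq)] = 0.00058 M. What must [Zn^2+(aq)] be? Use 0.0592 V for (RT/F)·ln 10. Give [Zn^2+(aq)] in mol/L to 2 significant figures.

2.0 M

With Br₂/Br⁻ at the cathode and Zn²⁺/Zn at the anode, E°cell = +1.06 − (−0.75) = +1.81 V (n = 2).
From the Nernst equation, log Q = n(E° − E)/0.0592 = 2·(+1.81 − (+1.993))/0.0592 = −6.182.
For Br2(l) + Zn(s) → 2 Br^-(aq) + Zn^2+(aq), the reaction quotient is Q = [Br^-(aq)]^2·[Zn^2+(aq)].
Isolating [Zn^2+(aq)] in Q = 10^{−6.182} yields log [Zn^2+(aq)] = 0.291, i.e. 2.0 M.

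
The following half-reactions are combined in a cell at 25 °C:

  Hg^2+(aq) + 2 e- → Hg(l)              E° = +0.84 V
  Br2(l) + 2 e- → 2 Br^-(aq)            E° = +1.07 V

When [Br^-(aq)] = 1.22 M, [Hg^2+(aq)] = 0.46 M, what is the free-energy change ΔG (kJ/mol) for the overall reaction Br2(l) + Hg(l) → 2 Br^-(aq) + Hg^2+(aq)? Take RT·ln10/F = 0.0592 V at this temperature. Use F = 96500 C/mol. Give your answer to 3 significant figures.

−45.3 kJ/mol

With Br₂/Br⁻ reduced at the cathode, E°cell = +1.07 − (+0.84) = +0.23 V and n = 2.
The reaction quotient is [Br^-(aq)]^2·[Hg^2+(aq)] = 0.685; by Nernst, E = +0.23 − (0.0592/2)(−0.165) = +0.2349 V.
ΔG = −nFE = −(2)(96500)(+0.2349) J/mol = −45.3 kJ/mol.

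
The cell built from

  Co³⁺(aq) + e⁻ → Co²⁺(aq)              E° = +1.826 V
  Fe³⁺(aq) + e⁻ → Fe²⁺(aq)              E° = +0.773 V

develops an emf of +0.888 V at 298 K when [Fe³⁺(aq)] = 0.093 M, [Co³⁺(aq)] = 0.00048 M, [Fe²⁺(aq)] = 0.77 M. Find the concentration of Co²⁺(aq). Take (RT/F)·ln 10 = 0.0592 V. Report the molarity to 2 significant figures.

With Co³⁺/Co²⁺ at the cathode and Fe³⁺/Fe²⁺ at the anode, E°cell = +1.826 − (+0.773) = +1.053 V (n = 1).
Rearranging E = E° − (0.0592/n)·log Q gives log Q = 1(+1.053 − (+0.888))/0.0592 = 2.787.
The balanced reaction is Co³⁺(aq) + Fe²⁺(aq) → Co²⁺(aq) + Fe³⁺(aq), so Q = ([Co²⁺(aq)]·[Fe³⁺(aq)]) / ([Co³⁺(aq)]·[Fe²⁺(aq)]).
Solving for the unknown gives log [Co²⁺(aq)] = 0.386, so [Co²⁺(aq)] ≈ 2.4 M.

2.4 M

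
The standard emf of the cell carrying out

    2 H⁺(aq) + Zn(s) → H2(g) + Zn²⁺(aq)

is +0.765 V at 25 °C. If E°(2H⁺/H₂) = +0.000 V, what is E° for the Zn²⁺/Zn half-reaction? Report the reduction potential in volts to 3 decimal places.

−0.765 V

In the reaction as written the 2H⁺/H₂ couple is reduced (cathode) and Zn²⁺/Zn is oxidized (anode), so E°cell = E°(2H⁺/H₂) − E°(Zn²⁺/Zn).
E°(Zn²⁺/Zn) = E°(cathode) − E°cell = +0.000 − (+0.765) = −0.765 V.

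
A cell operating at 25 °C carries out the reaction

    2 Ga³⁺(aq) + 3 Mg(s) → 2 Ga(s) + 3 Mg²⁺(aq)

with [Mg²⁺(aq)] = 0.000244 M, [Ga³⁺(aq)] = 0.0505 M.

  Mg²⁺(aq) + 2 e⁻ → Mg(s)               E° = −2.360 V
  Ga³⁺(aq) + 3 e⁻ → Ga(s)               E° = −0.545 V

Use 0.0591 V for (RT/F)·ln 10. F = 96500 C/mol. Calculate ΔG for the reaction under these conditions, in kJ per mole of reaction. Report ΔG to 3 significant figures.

−1100 kJ/mol

With Ga³⁺/Ga reduced at the cathode, E°cell = −0.545 − (−2.360) = +1.815 V and n = 6.
Q = [Mg²⁺(aq)]^3 / [Ga³⁺(aq)]^2 = 5.7×10^−9, so log Q = −8.244 and E = +1.815 − (0.0591/6)(−8.244) = +1.8962 V.
ΔG = −nFE = −(6)(96500)(+1.8962) J/mol = −1100 kJ/mol.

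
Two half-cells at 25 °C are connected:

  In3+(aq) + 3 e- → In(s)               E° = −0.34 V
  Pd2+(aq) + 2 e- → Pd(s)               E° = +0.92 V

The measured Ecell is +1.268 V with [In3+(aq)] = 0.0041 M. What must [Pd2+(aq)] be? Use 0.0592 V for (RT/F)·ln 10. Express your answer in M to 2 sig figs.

With Pd²⁺/Pd at the cathode and In³⁺/In at the anode, E°cell = +0.92 − (−0.34) = +1.26 V (n = 6).
Rearranging E = E° − (0.0592/n)·log Q gives log Q = 6(+1.26 − (+1.268))/0.0592 = −0.811.
The balanced reaction is 3 Pd2+(aq) + 2 In(s) → 3 Pd(s) + 2 In3+(aq), so Q = [In3+(aq)]^2 / [Pd2+(aq)]^3.
Substituting the known concentrations and solving, log [Pd2+(aq)] = −1.321 and [Pd2+(aq)] = 0.048 M.

0.048 M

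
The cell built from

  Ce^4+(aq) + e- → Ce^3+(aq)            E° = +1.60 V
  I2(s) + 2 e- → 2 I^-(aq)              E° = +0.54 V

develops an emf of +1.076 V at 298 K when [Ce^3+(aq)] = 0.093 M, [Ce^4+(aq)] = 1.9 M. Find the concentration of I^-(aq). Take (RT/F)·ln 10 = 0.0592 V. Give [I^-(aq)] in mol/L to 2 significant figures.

With Ce⁴⁺/Ce³⁺ at the cathode and I₂/I⁻ at the anode, E°cell = +1.60 − (+0.54) = +1.06 V (n = 2).
From the Nernst equation, log Q = n(E° − E)/0.0592 = 2·(+1.06 − (+1.076))/0.0592 = −0.541.
For 2 Ce^4+(aq) + 2 I^-(aq) → 2 Ce^3+(aq) + I2(s), the reaction quotient is Q = [Ce^3+(aq)]^2 / ([Ce^4+(aq)]^2·[I^-(aq)]^2).
Solving for the unknown gives log [I^-(aq)] = −1.040, so [I^-(aq)] ≈ 0.091 M.

0.091 M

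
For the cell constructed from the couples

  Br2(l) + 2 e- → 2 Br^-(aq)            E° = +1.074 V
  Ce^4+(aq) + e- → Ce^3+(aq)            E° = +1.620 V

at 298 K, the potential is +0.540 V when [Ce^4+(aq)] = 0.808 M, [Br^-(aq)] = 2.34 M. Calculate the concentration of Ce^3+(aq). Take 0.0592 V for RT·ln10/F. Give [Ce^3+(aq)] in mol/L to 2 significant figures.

2.4 M

Ce⁴⁺/Ce³⁺ is the cathode (higher E°); E°cell = +1.620 − (+1.074) = +0.546 V with n = 2.
Rearranging E = E° − (0.0592/n)·log Q gives log Q = 2(+0.546 − (+0.540))/0.0592 = 0.203.
The balanced reaction is 2 Ce^4+(aq) + 2 Br^-(aq) → 2 Ce^3+(aq) + Br2(l), so Q = [Ce^3+(aq)]^2 / ([Ce^4+(aq)]^2·[Br^-(aq)]^2).
Solving for the unknown gives log [Ce^3+(aq)] = 0.378, so [Ce^3+(aq)] ≈ 2.4 M.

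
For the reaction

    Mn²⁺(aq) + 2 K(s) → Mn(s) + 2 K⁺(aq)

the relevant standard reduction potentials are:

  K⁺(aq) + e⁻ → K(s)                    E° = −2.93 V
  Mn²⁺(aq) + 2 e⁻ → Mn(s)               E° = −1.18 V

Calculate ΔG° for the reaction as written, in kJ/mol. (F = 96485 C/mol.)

In the reaction as written Mn²⁺(aq) is reduced, so the Mn²⁺/Mn couple is the cathode and K⁺/K is the anode.
E°cell = −1.18 − (−2.93) = +1.75 V; balancing electrons gives n = 2.
ΔG° = −nFE°cell = −(2)(96485)(+1.75) J/mol = −338 kJ/mol.

−338 kJ/mol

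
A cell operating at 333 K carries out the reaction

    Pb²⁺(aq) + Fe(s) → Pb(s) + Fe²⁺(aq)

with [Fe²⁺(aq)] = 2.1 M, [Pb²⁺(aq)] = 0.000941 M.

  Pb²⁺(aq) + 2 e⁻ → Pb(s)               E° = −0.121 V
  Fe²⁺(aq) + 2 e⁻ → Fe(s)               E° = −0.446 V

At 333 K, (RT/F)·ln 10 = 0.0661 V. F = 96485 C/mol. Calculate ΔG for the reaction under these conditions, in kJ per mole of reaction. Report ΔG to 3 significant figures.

−41.4 kJ/mol

The standard cell potential is −0.121 − (−0.446) = +0.325 V, with n = 2 electrons in the balanced equation.
The reaction quotient is [Fe²⁺(aq)] / [Pb²⁺(aq)] = 2.23×10^3; by Nernst, E = +0.325 − (0.0661/2)(3.349) = +0.2143 V.
Finally ΔG = −nFE = −(2)(96485 C/mol)(+0.2143 V) = −41.4 kJ/mol.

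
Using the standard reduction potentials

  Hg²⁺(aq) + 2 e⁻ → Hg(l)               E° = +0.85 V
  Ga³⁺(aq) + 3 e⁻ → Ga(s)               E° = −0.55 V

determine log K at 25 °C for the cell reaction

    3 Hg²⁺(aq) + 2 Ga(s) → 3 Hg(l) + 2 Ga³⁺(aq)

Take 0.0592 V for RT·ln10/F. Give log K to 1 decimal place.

log K = 141.9

The Hg²⁺/Hg couple is reduced (cathode); E°cell = +0.85 − (−0.55) = +1.40 V with n = 6.
At equilibrium E = 0, so log K = nE°cell / 0.0592 = (6)(+1.40) / 0.0592 = 141.9.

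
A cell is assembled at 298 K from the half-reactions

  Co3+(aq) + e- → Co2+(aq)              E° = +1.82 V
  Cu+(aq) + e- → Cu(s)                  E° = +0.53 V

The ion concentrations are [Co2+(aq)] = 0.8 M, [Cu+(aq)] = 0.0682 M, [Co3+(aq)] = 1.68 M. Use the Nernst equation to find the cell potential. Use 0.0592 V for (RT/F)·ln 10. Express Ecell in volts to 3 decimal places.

The Co³⁺/Co²⁺ couple has the more positive E°, so it is the cathode; Cu⁺/Cu is the anode.
E°cell = +1.82 − (+0.53) = +1.29 V, with n = 1 electron transferred.
For the overall reaction Co3+(aq) + Cu(s) → Co2+(aq) + Cu+(aq), Q = ([Co2+(aq)]·[Cu+(aq)]) / [Co3+(aq)] = 0.0325, giving log Q = −1.488.
By the Nernst equation, E = +1.29 − (0.0592/1)·(−1.488) = +1.378 V.

+1.378 V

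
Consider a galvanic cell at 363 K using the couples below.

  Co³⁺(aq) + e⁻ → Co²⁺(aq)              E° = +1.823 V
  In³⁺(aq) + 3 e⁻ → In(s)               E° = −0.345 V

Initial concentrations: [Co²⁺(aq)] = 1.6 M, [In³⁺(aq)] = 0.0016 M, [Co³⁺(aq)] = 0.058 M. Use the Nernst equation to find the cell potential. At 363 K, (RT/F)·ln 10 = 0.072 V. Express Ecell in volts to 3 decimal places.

Since E°(Co³⁺/Co²⁺) > E°(In³⁺/In), Co³⁺/Co²⁺ serves as the cathode.
E°cell = E°cat − E°an = +1.823 − (−0.345) = +2.168 V; n = 3.
For the overall reaction 3 Co³⁺(aq) + In(s) → 3 Co²⁺(aq) + In³⁺(aq), Q = ([Co²⁺(aq)]^3·[In³⁺(aq)]) / [Co³⁺(aq)]^3 = 33.6, giving log Q = 1.526.
Applying E = E° − (RT ln10/nF)·log Q gives +2.168 − (0.072/3)(1.526) = +2.131 V.

+2.131 V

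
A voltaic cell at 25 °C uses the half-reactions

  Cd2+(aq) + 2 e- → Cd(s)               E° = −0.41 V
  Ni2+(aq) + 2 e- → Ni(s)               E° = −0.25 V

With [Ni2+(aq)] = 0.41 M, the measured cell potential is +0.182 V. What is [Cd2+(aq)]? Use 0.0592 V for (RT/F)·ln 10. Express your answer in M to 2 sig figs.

0.074 M

Ni²⁺/Ni is the cathode (higher E°); E°cell = −0.25 − (−0.41) = +0.16 V with n = 2.
Since E = E° − (0.0592/n)·log Q, log Q = n(E° − E)/0.0592 = −0.743.
Balancing electrons gives Ni2+(aq) + Cd(s) → Ni(s) + Cd2+(aq); thus Q = [Cd2+(aq)] / [Ni2+(aq)].
Isolating [Cd2+(aq)] in Q = 10^{−0.743} yields log [Cd2+(aq)] = −1.130, i.e. 0.074 M.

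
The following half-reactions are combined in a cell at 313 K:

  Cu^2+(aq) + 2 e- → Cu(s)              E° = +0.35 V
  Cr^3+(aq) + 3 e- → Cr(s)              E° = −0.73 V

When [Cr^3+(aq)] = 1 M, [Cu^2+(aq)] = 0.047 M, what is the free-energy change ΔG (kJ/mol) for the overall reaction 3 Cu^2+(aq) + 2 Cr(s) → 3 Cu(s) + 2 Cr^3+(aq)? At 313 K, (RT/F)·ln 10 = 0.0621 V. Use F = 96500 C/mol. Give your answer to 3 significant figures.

−601 kJ/mol

E°cell = +0.35 − (−0.73) = +1.08 V; the balanced reaction transfers n = 6 electrons.
Q = [Cr^3+(aq)]^2 / [Cu^2+(aq)]^3 = 9.63×10^3, so log Q = 3.984 and E = +1.08 − (0.0621/6)(3.984) = +1.0388 V.
Finally ΔG = −nFE = −(6)(96500 C/mol)(+1.0388 V) = −601 kJ/mol.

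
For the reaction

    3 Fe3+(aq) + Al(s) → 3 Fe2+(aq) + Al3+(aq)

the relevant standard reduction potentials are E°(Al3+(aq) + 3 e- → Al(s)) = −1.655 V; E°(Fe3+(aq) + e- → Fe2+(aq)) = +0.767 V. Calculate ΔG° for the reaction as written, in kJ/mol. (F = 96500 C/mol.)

In the reaction as written Fe3+(aq) is reduced, so the Fe³⁺/Fe²⁺ couple is the cathode and Al³⁺/Al is the anode.
E°cell = +0.767 − (−1.655) = +2.422 V; balancing electrons gives n = 3.
ΔG° = −nFE°cell = −(3)(96500)(+2.422) J/mol = −701 kJ/mol.

−701 kJ/mol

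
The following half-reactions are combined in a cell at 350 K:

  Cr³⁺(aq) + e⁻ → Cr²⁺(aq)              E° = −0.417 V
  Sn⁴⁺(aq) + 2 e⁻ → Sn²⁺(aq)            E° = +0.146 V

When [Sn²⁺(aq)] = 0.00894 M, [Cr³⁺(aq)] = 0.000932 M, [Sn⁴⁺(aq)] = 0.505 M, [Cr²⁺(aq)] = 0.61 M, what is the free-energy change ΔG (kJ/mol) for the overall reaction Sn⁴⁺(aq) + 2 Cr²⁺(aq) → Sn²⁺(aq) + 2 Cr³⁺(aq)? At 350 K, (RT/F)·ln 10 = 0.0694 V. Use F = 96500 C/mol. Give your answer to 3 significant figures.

−158 kJ/mol

The standard cell potential is +0.146 − (−0.417) = +0.563 V, with n = 2 electrons in the balanced equation.
Here Q = ([Sn²⁺(aq)]·[Cr³⁺(aq)]^2) / ([Sn⁴⁺(aq)]·[Cr²⁺(aq)]^2) = 4.13×10^−8 (log Q = −7.384), giving E = +0.563 − (0.0694/2)·(−7.384) = +0.8192 V.
ΔG = −nFE = −(2)(96500)(+0.8192) J/mol = −158 kJ/mol.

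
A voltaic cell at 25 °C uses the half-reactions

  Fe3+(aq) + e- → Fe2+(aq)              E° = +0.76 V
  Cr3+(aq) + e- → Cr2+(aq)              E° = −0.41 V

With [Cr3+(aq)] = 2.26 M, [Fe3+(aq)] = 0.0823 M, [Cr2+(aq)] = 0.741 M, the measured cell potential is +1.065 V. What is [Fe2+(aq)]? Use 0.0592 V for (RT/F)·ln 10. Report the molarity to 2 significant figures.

1.6 M

The Fe³⁺/Fe²⁺ couple has the larger reduction potential, so it is the cathode: E°cell = +0.76 − (−0.41) = +1.17 V and n = 1.
Rearranging E = E° − (0.0592/n)·log Q gives log Q = 1(+1.17 − (+1.065))/0.0592 = 1.774.
The balanced reaction is Fe3+(aq) + Cr2+(aq) → Fe2+(aq) + Cr3+(aq), so Q = ([Fe2+(aq)]·[Cr3+(aq)]) / ([Fe3+(aq)]·[Cr2+(aq)]).
Isolating [Fe2+(aq)] in Q = 10^{1.774} yields log [Fe2+(aq)] = 0.205, i.e. 1.6 M.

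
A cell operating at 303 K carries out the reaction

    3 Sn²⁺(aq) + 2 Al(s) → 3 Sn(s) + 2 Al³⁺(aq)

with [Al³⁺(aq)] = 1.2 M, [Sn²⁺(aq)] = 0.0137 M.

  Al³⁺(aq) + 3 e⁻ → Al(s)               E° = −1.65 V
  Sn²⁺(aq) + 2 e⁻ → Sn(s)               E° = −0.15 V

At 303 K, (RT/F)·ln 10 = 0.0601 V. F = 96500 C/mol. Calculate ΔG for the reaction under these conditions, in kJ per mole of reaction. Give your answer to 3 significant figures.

−835 kJ/mol

The standard cell potential is −0.15 − (−1.65) = +1.50 V, with n = 6 electrons in the balanced equation.
Q = [Al³⁺(aq)]^2 / [Sn²⁺(aq)]^3 = 5.6×10^5, so log Q = 5.748 and E = +1.50 − (0.0601/6)(5.748) = +1.4424 V.
ΔG = −nFE = −(6)(96500)(+1.4424) J/mol = −835 kJ/mol.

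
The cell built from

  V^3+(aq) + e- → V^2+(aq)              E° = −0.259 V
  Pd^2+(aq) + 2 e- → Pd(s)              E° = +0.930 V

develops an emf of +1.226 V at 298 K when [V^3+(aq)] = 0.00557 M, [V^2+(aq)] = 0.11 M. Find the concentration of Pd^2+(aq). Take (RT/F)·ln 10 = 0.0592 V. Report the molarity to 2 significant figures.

0.046 M

Pd²⁺/Pd is the cathode (higher E°); E°cell = +0.930 − (−0.259) = +1.189 V with n = 2.
From the Nernst equation, log Q = n(E° − E)/0.0592 = 2·(+1.189 − (+1.226))/0.0592 = −1.250.
The balanced reaction is Pd^2+(aq) + 2 V^2+(aq) → Pd(s) + 2 V^3+(aq), so Q = [V^3+(aq)]^2 / ([Pd^2+(aq)]·[V^2+(aq)]^2).
Isolating [Pd^2+(aq)] in Q = 10^{−1.250} yields log [Pd^2+(aq)] = −1.341, i.e. 0.046 M.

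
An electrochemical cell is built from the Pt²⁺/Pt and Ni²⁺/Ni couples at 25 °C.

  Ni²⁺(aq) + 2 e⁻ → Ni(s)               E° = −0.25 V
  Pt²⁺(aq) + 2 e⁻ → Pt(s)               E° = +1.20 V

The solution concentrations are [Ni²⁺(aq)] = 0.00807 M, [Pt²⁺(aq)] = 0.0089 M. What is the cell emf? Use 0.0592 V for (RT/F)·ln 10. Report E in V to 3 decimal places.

Since E°(Pt²⁺/Pt) > E°(Ni²⁺/Ni), Pt²⁺/Pt serves as the cathode.
The standard potential is +1.20 − (−0.25) = +1.45 V and the balanced reaction transfers n = 2 electrons.
The balanced reaction is Pt²⁺(aq) + Ni(s) → Pt(s) + Ni²⁺(aq), so Q = [Ni²⁺(aq)] / [Pt²⁺(aq)] = 0.907 and log Q = −0.043.
Applying E = E° − (RT ln10/nF)·log Q gives +1.45 − (0.0592/2)(−0.043) = +1.451 V.

+1.451 V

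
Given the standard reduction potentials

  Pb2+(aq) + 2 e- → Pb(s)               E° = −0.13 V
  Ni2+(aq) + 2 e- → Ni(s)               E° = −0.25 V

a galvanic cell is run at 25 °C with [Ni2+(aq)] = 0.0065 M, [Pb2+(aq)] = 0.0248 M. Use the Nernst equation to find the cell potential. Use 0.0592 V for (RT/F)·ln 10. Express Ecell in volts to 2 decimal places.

+0.14 V

Pb²⁺/Pb is reduced (cathode, E° = −0.13 V) and Ni²⁺/Ni is oxidized (anode).
E°cell = E°cat − E°an = −0.13 − (−0.25) = +0.12 V; n = 2.
Balancing gives Pb2+(aq) + Ni(s) → Pb(s) + Ni2+(aq); hence Q = [Ni2+(aq)] / [Pb2+(aq)] = 0.262 (log Q = −0.582).
E = E° − (0.0592/n)·log Q = +0.12 − (0.0592/2)(−0.582) = +0.14 V.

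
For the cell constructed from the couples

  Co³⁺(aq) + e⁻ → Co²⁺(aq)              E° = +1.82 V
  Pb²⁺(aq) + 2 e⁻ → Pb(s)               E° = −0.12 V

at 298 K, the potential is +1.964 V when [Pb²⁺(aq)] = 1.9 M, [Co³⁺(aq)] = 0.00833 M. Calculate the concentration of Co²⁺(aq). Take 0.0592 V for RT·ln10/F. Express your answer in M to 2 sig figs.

0.0024 M

Co³⁺/Co²⁺ is the cathode (higher E°); E°cell = +1.82 − (−0.12) = +1.94 V with n = 2.
Rearranging E = E° − (0.0592/n)·log Q gives log Q = 2(+1.94 − (+1.964))/0.0592 = −0.811.
Balancing electrons gives 2 Co³⁺(aq) + Pb(s) → 2 Co²⁺(aq) + Pb²⁺(aq); thus Q = ([Co²⁺(aq)]^2·[Pb²⁺(aq)]) / [Co³⁺(aq)]^2.
Substituting the known concentrations and solving, log [Co²⁺(aq)] = −2.624 and [Co²⁺(aq)] = 0.0024 M.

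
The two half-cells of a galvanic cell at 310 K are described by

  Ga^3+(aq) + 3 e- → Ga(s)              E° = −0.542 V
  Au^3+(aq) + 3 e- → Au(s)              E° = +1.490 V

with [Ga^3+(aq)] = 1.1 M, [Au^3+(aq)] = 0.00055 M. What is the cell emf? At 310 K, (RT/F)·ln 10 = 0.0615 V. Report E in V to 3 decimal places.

The Au³⁺/Au couple has the more positive E°, so it is the cathode; Ga³⁺/Ga is the anode.
E°cell = E°cat − E°an = +1.490 − (−0.542) = +2.032 V; n = 3.
For the overall reaction Au^3+(aq) + Ga(s) → Au(s) + Ga^3+(aq), Q = [Ga^3+(aq)] / [Au^3+(aq)] = 2×10^3, giving log Q = 3.301.
By the Nernst equation, E = +2.032 − (0.0615/3)·(3.301) = +1.964 V.

+1.964 V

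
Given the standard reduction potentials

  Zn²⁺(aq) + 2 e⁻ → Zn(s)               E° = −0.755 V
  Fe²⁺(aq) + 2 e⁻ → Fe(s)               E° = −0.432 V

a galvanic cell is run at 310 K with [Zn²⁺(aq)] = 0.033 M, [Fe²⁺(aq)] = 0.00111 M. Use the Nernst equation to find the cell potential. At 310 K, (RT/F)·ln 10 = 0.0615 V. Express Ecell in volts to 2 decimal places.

+0.28 V

The Fe²⁺/Fe couple has the more positive E°, so it is the cathode; Zn²⁺/Zn is the anode.
The standard potential is −0.432 − (−0.755) = +0.323 V and the balanced reaction transfers n = 2 electrons.
Balancing gives Fe²⁺(aq) + Zn(s) → Fe(s) + Zn²⁺(aq); hence Q = [Zn²⁺(aq)] / [Fe²⁺(aq)] = 29.7 (log Q = 1.473).
Applying E = E° − (RT ln10/nF)·log Q gives +0.323 − (0.0615/2)(1.473) = +0.28 V.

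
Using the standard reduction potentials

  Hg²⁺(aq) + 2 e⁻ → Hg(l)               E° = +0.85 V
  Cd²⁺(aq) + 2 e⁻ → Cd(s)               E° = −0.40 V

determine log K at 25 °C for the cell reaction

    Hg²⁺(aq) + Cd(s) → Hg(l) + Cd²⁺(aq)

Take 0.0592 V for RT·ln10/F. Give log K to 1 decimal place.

log K = 42.2

The Hg²⁺/Hg couple is reduced (cathode); E°cell = +0.85 − (−0.40) = +1.25 V with n = 2.
At equilibrium E = 0, so log K = nE°cell / 0.0592 = (2)(+1.25) / 0.0592 = 42.2.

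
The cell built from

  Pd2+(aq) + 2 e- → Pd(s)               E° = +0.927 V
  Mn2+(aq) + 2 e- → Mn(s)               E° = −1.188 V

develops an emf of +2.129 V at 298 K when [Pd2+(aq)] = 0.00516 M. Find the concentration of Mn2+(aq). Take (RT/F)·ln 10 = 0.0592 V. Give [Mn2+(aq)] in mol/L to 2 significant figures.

With Pd²⁺/Pd at the cathode and Mn²⁺/Mn at the anode, E°cell = +0.927 − (−1.188) = +2.115 V (n = 2).
From the Nernst equation, log Q = n(E° − E)/0.0592 = 2·(+2.115 − (+2.129))/0.0592 = −0.473.
The balanced reaction is Pd2+(aq) + Mn(s) → Pd(s) + Mn2+(aq), so Q = [Mn2+(aq)] / [Pd2+(aq)].
Substituting the known concentrations and solving, log [Mn2+(aq)] = −2.760 and [Mn2+(aq)] = 0.0017 M.

0.0017 M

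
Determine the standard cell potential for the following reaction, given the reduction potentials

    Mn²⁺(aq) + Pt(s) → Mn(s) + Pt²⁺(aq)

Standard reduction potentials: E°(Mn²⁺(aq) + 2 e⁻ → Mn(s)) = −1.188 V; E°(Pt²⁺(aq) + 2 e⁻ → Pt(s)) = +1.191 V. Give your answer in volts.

−2.379 V

In the reaction as written, Mn²⁺(aq) is reduced (cathode) and Pt²⁺(aq) is produced by oxidation at the anode.
E°cell = E°(cathode) − E°(anode) = −1.188 − (+1.191) = −2.379 V.
The negative E°cell means the reaction is non-spontaneous in the direction written.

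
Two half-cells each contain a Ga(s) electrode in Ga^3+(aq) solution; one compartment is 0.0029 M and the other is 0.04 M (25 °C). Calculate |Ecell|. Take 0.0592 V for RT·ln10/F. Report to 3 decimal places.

0.022 V

For a concentration cell E°cell = 0, since both electrodes use the same couple.
The compartment with the higher Ga^3+(aq) concentration (0.04 M) acts as the cathode; ions are reduced there and produced at the dilute (0.0029 M) anode.
With n = 3, Ecell = −(0.0592/3)·log([dilute]/[conc]) = −(0.0592/3)·log(0.0029/0.04) = +0.022 V.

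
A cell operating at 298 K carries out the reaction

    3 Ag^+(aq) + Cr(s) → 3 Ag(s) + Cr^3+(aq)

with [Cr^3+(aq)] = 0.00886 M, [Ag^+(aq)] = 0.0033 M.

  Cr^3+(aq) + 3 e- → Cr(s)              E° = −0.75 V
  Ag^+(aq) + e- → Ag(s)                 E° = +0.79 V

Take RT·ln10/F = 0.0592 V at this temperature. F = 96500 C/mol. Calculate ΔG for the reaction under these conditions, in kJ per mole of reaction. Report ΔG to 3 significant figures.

With Ag⁺/Ag reduced at the cathode, E°cell = +0.79 − (−0.75) = +1.54 V and n = 3.
Here Q = [Cr^3+(aq)] / [Ag^+(aq)]^3 = 2.47×10^5 (log Q = 5.392), giving E = +1.54 − (0.0592/3)·(5.392) = +1.4336 V.
Finally ΔG = −nFE = −(3)(96500 C/mol)(+1.4336 V) = −415 kJ/mol.

−415 kJ/mol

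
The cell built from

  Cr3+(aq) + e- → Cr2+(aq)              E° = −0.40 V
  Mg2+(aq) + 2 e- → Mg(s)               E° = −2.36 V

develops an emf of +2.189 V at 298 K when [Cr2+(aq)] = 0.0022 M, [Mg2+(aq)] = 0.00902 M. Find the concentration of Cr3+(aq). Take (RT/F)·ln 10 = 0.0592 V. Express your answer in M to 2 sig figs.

With Cr³⁺/Cr²⁺ at the cathode and Mg²⁺/Mg at the anode, E°cell = −0.40 − (−2.36) = +1.96 V (n = 2).
From the Nernst equation, log Q = n(E° − E)/0.0592 = 2·(+1.96 − (+2.189))/0.0592 = −7.736.
The balanced reaction is 2 Cr3+(aq) + Mg(s) → 2 Cr2+(aq) + Mg2+(aq), so Q = ([Cr2+(aq)]^2·[Mg2+(aq)]) / [Cr3+(aq)]^2.
Isolating [Cr3+(aq)] in Q = 10^{−7.736} yields log [Cr3+(aq)] = 0.188, i.e. 1.5 M.

1.5 M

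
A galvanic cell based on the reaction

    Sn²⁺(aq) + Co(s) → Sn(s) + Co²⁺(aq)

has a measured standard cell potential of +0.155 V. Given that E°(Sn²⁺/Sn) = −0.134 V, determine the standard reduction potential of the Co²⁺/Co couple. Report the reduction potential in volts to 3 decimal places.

−0.289 V

In the reaction as written the Sn²⁺/Sn couple is reduced (cathode) and Co²⁺/Co is oxidized (anode), so E°cell = E°(Sn²⁺/Sn) − E°(Co²⁺/Co).
E°(Co²⁺/Co) = E°(cathode) − E°cell = −0.134 − (+0.155) = −0.289 V.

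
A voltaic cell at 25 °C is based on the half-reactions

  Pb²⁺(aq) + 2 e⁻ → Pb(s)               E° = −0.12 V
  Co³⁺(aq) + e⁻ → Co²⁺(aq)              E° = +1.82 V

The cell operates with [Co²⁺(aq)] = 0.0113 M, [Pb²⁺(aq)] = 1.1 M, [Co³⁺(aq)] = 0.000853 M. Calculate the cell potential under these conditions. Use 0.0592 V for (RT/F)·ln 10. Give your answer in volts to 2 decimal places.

The Co³⁺/Co²⁺ couple has the more positive E°, so it is the cathode; Pb²⁺/Pb is the anode.
E°cell = +1.82 − (−0.12) = +1.94 V, with n = 2 electrons transferred.
The balanced reaction is 2 Co³⁺(aq) + Pb(s) → 2 Co²⁺(aq) + Pb²⁺(aq), so Q = ([Co²⁺(aq)]^2·[Pb²⁺(aq)]) / [Co³⁺(aq)]^2 = 193 and log Q = 2.286.
Applying E = E° − (RT ln10/nF)·log Q gives +1.94 − (0.0592/2)(2.286) = +1.87 V.

+1.87 V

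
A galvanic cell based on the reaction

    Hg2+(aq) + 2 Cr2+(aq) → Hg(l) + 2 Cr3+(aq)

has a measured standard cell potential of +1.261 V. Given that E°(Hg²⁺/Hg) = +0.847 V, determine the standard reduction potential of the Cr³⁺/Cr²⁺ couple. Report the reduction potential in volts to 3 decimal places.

In the reaction as written the Hg²⁺/Hg couple is reduced (cathode) and Cr³⁺/Cr²⁺ is oxidized (anode), so E°cell = E°(Hg²⁺/Hg) − E°(Cr³⁺/Cr²⁺).
E°(Cr³⁺/Cr²⁺) = E°(cathode) − E°cell = +0.847 − (+1.261) = −0.414 V.

−0.414 V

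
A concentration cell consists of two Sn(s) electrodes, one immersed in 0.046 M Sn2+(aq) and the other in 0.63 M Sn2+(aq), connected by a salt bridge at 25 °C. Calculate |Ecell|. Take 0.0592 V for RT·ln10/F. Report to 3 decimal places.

For a concentration cell E°cell = 0, since both electrodes use the same couple.
The compartment with the higher Sn2+(aq) concentration (0.63 M) acts as the cathode; ions are reduced there and produced at the dilute (0.046 M) anode.
With n = 2, Ecell = −(0.0592/2)·log([dilute]/[conc]) = −(0.0592/2)·log(0.046/0.63) = +0.034 V.

0.034 V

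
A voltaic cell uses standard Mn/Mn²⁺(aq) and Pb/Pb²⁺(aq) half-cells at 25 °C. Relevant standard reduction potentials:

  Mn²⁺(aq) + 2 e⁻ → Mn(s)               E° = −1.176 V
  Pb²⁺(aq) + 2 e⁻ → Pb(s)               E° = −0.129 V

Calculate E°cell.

+1.047 V

The Pb²⁺/Pb couple has the higher E°, so Pb ion is reduced (cathode) and Mn is oxidized (anode).
E°cell = E°(cathode) − E°(anode) = −0.129 − (−1.176) = +1.047 V.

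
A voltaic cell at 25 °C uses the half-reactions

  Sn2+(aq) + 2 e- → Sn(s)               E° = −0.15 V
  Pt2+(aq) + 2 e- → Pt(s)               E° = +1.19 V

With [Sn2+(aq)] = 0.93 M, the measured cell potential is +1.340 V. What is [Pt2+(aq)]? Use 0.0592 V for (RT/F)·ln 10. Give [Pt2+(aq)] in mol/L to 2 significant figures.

0.93 M

Pt²⁺/Pt is the cathode (higher E°); E°cell = +1.19 − (−0.15) = +1.34 V with n = 2.
Since E = E° − (0.0592/n)·log Q, log Q = n(E° − E)/0.0592 = 0.000.
Balancing electrons gives Pt2+(aq) + Sn(s) → Pt(s) + Sn2+(aq); thus Q = [Sn2+(aq)] / [Pt2+(aq)].
Substituting the known concentrations and solving, log [Pt2+(aq)] = −0.032 and [Pt2+(aq)] = 0.93 M.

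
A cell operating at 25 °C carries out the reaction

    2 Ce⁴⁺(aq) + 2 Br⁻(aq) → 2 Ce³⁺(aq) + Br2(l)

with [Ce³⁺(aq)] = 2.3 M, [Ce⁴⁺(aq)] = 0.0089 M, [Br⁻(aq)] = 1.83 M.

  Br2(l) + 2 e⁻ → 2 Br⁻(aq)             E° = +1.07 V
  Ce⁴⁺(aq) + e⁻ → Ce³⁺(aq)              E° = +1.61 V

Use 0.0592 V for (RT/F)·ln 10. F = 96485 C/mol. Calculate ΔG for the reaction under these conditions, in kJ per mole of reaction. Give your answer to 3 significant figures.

E°cell = +1.61 − (+1.07) = +0.54 V; the balanced reaction transfers n = 2 electrons.
Q = [Ce³⁺(aq)]^2 / ([Ce⁴⁺(aq)]^2·[Br⁻(aq)]^2) = 1.99×10^4, so log Q = 4.300 and E = +0.54 − (0.0592/2)(4.300) = +0.4127 V.
Finally ΔG = −nFE = −(2)(96485 C/mol)(+0.4127 V) = −79.6 kJ/mol.

−79.6 kJ/mol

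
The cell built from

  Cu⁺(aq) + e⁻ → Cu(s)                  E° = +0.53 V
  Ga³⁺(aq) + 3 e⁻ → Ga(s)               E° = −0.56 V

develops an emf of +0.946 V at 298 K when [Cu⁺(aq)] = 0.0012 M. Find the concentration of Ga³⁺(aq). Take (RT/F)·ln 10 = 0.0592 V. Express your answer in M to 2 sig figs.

0.034 M

Cu⁺/Cu is the cathode (higher E°); E°cell = +0.53 − (−0.56) = +1.09 V with n = 3.
Since E = E° − (0.0592/n)·log Q, log Q = n(E° − E)/0.0592 = 7.297.
For 3 Cu⁺(aq) + Ga(s) → 3 Cu(s) + Ga³⁺(aq), the reaction quotient is Q = [Ga³⁺(aq)] / [Cu⁺(aq)]^3.
Isolating [Ga³⁺(aq)] in Q = 10^{7.297} yields log [Ga³⁺(aq)] = −1.465, i.e. 0.034 M.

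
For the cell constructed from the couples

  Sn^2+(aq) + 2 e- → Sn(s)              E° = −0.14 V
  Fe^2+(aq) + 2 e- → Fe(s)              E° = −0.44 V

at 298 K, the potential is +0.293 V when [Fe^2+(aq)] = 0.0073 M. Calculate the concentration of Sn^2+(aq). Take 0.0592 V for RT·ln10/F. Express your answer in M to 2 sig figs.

0.0042 M

Sn²⁺/Sn is the cathode (higher E°); E°cell = −0.14 − (−0.44) = +0.30 V with n = 2.
Rearranging E = E° − (0.0592/n)·log Q gives log Q = 2(+0.30 − (+0.293))/0.0592 = 0.236.
Balancing electrons gives Sn^2+(aq) + Fe(s) → Sn(s) + Fe^2+(aq); thus Q = [Fe^2+(aq)] / [Sn^2+(aq)].
Solving for the unknown gives log [Sn^2+(aq)] = −2.373, so [Sn^2+(aq)] ≈ 0.0042 M.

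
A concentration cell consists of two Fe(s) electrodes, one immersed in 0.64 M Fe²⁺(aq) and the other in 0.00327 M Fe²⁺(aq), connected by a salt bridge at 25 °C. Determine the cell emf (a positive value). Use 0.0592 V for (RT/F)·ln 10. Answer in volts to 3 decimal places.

For a concentration cell E°cell = 0, since both electrodes use the same couple.
The compartment with the higher Fe²⁺(aq) concentration (0.64 M) acts as the cathode; ions are reduced there and produced at the dilute (0.00327 M) anode.
With n = 2, Ecell = −(0.0592/2)·log([dilute]/[conc]) = −(0.0592/2)·log(0.00327/0.64) = +0.068 V.

0.068 V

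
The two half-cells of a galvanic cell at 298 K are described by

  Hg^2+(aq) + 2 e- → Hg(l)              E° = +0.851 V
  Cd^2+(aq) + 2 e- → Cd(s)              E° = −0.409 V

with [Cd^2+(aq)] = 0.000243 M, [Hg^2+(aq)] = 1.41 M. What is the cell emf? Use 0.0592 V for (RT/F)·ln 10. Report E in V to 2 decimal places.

+1.37 V

Hg²⁺/Hg is reduced (cathode, E° = +0.851 V) and Cd²⁺/Cd is oxidized (anode).
E°cell = +0.851 − (−0.409) = +1.260 V, with n = 2 electrons transferred.
Balancing gives Hg^2+(aq) + Cd(s) → Hg(l) + Cd^2+(aq); hence Q = [Cd^2+(aq)] / [Hg^2+(aq)] = 0.000172 (log Q = −3.764).
E = E° − (0.0592/n)·log Q = +1.260 − (0.0592/2)(−3.764) = +1.37 V.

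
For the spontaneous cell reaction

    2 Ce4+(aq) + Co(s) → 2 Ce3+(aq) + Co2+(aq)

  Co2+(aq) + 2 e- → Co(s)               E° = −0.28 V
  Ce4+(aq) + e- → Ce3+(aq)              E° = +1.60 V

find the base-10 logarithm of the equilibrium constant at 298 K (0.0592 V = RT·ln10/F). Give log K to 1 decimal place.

The Ce⁴⁺/Ce³⁺ couple is reduced (cathode); E°cell = +1.60 − (−0.28) = +1.88 V with n = 2.
At equilibrium E = 0, so log K = nE°cell / 0.0592 = (2)(+1.88) / 0.0592 = 63.5.

log K = 63.5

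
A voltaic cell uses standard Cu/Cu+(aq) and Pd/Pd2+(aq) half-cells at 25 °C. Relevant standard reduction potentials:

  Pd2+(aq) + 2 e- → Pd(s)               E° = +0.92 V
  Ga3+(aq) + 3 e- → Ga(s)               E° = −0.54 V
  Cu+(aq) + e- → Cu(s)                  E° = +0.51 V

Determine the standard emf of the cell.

The Pd²⁺/Pd couple has the higher E°, so Pd ion is reduced (cathode) and Cu is oxidized (anode).
E°cell = E°(cathode) − E°(anode) = +0.92 − (+0.51) = +0.41 V.

+0.41 V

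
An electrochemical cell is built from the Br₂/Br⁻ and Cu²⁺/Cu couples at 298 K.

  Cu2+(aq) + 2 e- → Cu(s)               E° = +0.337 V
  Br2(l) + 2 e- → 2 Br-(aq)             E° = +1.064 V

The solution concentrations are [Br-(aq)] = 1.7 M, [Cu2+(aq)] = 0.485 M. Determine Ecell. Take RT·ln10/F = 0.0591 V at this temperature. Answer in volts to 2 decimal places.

Since E°(Br₂/Br⁻) > E°(Cu²⁺/Cu), Br₂/Br⁻ serves as the cathode.
E°cell = E°cat − E°an = +1.064 − (+0.337) = +0.727 V; n = 2.
Balancing gives Br2(l) + Cu(s) → 2 Br-(aq) + Cu2+(aq); hence Q = [Br-(aq)]^2·[Cu2+(aq)] = 1.4 (log Q = 0.147).
By the Nernst equation, E = +0.727 − (0.0591/2)·(0.147) = +0.72 V.

+0.72 V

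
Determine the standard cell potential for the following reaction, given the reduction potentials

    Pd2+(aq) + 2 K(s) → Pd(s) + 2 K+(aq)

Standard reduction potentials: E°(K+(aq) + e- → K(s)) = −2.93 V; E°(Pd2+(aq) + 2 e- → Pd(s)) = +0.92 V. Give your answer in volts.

Pd2+(aq) gains electrons, so the Pd²⁺/Pd couple is the cathode; the K⁺/K couple is the anode.
E°cell = E°(cathode) − E°(anode) = +0.92 − (−2.93) = +3.85 V.

+3.85 V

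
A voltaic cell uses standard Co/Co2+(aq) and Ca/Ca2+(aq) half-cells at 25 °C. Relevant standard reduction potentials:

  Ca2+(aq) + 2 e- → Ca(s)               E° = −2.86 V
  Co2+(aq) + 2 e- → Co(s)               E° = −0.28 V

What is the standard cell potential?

+2.58 V

The Co²⁺/Co couple has the higher E°, so Co ion is reduced (cathode) and Ca is oxidized (anode).
E°cell = E°(cathode) − E°(anode) = −0.28 − (−2.86) = +2.58 V.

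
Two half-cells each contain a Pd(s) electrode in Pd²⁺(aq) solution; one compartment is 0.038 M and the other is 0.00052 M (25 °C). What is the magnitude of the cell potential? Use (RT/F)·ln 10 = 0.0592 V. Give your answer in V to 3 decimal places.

0.055 V

For a concentration cell E°cell = 0, since both electrodes use the same couple.
The compartment with the higher Pd²⁺(aq) concentration (0.038 M) acts as the cathode; ions are reduced there and produced at the dilute (0.00052 M) anode.
With n = 2, Ecell = −(0.0592/2)·log([dilute]/[conc]) = −(0.0592/2)·log(0.00052/0.038) = +0.055 V.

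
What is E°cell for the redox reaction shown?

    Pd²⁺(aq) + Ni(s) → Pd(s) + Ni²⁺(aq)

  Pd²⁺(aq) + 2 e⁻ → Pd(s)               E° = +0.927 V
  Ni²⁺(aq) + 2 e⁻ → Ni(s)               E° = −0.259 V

+1.186 V

In the reaction as written, Pd²⁺(aq) is reduced (cathode) and Ni²⁺(aq) is produced by oxidation at the anode.
E°cell = E°(cathode) − E°(anode) = +0.927 − (−0.259) = +1.186 V.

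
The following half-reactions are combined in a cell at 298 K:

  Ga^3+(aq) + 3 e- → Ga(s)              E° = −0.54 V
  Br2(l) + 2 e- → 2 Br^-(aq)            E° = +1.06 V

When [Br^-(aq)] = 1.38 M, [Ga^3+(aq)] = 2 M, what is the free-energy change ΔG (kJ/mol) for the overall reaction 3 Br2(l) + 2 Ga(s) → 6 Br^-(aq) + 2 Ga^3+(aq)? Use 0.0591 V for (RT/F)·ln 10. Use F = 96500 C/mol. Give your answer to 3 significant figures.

E°cell = +1.06 − (−0.54) = +1.60 V; the balanced reaction transfers n = 6 electrons.
Here Q = [Br^-(aq)]^6·[Ga^3+(aq)]^2 = 27.6 (log Q = 1.441), giving E = +1.60 − (0.0591/6)·(1.441) = +1.5858 V.
ΔG = −nFE = −(6)(96500)(+1.5858) J/mol = −918 kJ/mol.

−918 kJ/mol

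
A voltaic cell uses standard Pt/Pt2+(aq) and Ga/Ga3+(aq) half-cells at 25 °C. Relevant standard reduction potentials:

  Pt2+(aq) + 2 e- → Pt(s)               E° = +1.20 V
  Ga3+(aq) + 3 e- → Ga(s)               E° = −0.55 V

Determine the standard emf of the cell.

+1.75 V

The Pt²⁺/Pt couple has the higher E°, so Pt ion is reduced (cathode) and Ga is oxidized (anode).
E°cell = E°(cathode) − E°(anode) = +1.20 − (−0.55) = +1.75 V.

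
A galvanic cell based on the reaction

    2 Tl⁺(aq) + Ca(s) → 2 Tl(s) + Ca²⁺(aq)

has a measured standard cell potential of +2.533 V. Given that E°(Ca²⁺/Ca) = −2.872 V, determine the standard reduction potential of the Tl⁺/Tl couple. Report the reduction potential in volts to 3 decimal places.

−0.339 V

In the reaction as written the Tl⁺/Tl couple is reduced (cathode) and Ca²⁺/Ca is oxidized (anode), so E°cell = E°(Tl⁺/Tl) − E°(Ca²⁺/Ca).
E°(Tl⁺/Tl) = E°cell + E°(anode) = +2.533 + (−2.872) = −0.339 V.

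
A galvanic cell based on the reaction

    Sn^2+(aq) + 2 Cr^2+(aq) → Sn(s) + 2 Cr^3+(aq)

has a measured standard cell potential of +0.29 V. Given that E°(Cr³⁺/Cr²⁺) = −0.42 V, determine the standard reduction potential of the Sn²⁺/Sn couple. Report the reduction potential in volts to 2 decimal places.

−0.13 V

In the reaction as written the Sn²⁺/Sn couple is reduced (cathode) and Cr³⁺/Cr²⁺ is oxidized (anode), so E°cell = E°(Sn²⁺/Sn) − E°(Cr³⁺/Cr²⁺).
E°(Sn²⁺/Sn) = E°cell + E°(anode) = +0.29 + (−0.42) = −0.13 V.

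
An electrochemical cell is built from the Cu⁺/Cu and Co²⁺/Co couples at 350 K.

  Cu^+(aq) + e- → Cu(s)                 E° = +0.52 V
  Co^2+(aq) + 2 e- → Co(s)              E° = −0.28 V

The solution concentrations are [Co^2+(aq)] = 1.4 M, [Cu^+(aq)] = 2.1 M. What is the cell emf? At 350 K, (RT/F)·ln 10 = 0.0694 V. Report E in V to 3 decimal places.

The Cu⁺/Cu couple has the more positive E°, so it is the cathode; Co²⁺/Co is the anode.
E°cell = E°cat − E°an = +0.52 − (−0.28) = +0.80 V; n = 2.
Balancing gives 2 Cu^+(aq) + Co(s) → 2 Cu(s) + Co^2+(aq); hence Q = [Co^2+(aq)] / [Cu^+(aq)]^2 = 0.317 (log Q = −0.498).
By the Nernst equation, E = +0.80 − (0.0694/2)·(−0.498) = +0.817 V.

+0.817 V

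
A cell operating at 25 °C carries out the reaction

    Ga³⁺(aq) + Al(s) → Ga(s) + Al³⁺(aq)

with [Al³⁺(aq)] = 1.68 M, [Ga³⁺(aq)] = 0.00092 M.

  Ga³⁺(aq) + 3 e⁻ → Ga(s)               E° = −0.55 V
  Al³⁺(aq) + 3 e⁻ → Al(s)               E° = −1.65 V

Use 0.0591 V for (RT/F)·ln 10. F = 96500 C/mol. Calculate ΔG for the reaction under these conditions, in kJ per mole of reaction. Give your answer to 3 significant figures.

E°cell = −0.55 − (−1.65) = +1.10 V; the balanced reaction transfers n = 3 electrons.
Here Q = [Al³⁺(aq)] / [Ga³⁺(aq)] = 1.83×10^3 (log Q = 3.262), giving E = +1.10 − (0.0591/3)·(3.262) = +1.0357 V.
Then ΔG = −nFE = −3 × 96500 × +1.0357 J/mol = −300 kJ/mol.

−300 kJ/mol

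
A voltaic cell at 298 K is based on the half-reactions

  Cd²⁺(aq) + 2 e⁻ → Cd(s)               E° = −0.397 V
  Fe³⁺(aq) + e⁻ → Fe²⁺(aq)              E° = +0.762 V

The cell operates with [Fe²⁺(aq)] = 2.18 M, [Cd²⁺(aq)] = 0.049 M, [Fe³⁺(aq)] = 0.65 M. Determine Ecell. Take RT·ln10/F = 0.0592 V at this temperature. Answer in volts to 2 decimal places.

+1.17 V

The Fe³⁺/Fe²⁺ couple has the more positive E°, so it is the cathode; Cd²⁺/Cd is the anode.
The standard potential is +0.762 − (−0.397) = +1.159 V and the balanced reaction transfers n = 2 electrons.
The balanced reaction is 2 Fe³⁺(aq) + Cd(s) → 2 Fe²⁺(aq) + Cd²⁺(aq), so Q = ([Fe²⁺(aq)]^2·[Cd²⁺(aq)]) / [Fe³⁺(aq)]^2 = 0.551 and log Q = −0.259.
Applying E = E° − (RT ln10/nF)·log Q gives +1.159 − (0.0592/2)(−0.259) = +1.17 V.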